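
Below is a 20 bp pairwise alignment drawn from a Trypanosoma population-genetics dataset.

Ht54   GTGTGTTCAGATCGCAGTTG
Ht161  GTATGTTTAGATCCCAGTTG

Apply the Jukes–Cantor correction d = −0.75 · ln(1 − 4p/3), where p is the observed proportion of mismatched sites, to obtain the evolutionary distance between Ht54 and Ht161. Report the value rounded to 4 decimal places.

The sequences differ at positions 3 (G/A), 8 (C/T), 14 (G/C).
p = 3/20 = 0.150000.
d = −0.75 · ln(1 − (4/3)·0.150000) = −0.75 · ln(0.800000) = −0.75 · (-0.223144) = 0.1674.

0.1674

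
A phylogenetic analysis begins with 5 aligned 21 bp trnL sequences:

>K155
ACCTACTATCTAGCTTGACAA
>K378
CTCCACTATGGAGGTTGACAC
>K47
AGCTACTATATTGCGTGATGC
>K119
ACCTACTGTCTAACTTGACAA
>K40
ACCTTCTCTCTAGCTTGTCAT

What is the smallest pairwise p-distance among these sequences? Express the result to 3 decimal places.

Pairwise Hamming distances:
  K155 vs K378: 7
  K155 vs K47: 7
  K155 vs K119: 2
  K155 vs K40: 4
  K378 vs K47: 10
  K378 vs K119: 9
  K378 vs K40: 10
  K47 vs K119: 9
  K47 vs K40: 10
  K119 vs K40: 5
The smallest is 2 mismatches, between K155 and K119; p = 2/21 = 0.095.

0.095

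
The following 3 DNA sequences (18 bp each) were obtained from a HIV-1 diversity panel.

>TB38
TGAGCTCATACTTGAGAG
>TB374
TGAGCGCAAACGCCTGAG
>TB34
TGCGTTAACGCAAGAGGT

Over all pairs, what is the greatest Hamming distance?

Pairwise Hamming distances:
  TB38 vs TB374: 6
  TB38 vs TB34: 9
  TB374 vs TB34: 12
The largest is 12, between TB374 and TB34.

12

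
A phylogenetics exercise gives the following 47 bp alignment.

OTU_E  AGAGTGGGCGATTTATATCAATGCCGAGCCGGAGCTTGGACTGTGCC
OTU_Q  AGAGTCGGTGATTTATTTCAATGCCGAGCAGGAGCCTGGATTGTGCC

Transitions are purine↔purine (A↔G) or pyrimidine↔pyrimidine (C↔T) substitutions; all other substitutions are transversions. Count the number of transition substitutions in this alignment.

3

Mismatches occur at site 6 (G→C, transversion), site 9 (C→T, transition), site 17 (A→T, transversion), site 30 (C→A, transversion), site 36 (T→C, transition), site 41 (C→T, transition).
Of the 6 differences, 3 transitions and 3 transversions, so the answer is 3.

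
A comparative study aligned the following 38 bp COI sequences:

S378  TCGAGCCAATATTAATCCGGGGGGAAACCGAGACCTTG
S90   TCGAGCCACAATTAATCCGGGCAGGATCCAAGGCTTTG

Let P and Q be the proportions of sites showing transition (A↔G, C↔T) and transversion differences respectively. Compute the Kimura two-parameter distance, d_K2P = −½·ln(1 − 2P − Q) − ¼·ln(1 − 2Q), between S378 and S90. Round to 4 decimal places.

Differing sites — 9:A/C (Tv); 10:T/A (Tv); 22:G/C (Tv); 23:G/A (Ti); 25:A/G (Ti); 27:A/T (Tv); 30:G/A (Ti); 33:A/G (Ti); 35:C/T (Ti).
Of the 9 differences, 5 transitions and 4 transversions over 38 sites: P = 5/38 = 0.131579, Q = 4/38 = 0.105263.
d = −0.5·ln(0.631579) − 0.25·ln(0.789474) = −0.5·(-0.459532) − 0.25·(-0.236388) = 0.2889.

0.2889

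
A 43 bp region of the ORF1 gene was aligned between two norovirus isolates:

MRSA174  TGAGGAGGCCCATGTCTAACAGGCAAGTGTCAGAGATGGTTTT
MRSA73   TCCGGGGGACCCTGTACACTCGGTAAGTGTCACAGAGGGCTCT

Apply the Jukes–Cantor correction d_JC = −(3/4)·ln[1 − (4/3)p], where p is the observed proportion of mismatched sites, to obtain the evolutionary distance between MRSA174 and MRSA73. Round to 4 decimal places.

Differing sites — 2:G/C; 3:A/C; 6:A/G; 9:C/A; 12:A/C; 16:C/A; 17:T/C; 19:A/C; 20:C/T; 21:A/C; 24:C/T; 33:G/C; 37:T/G; 40:T/C; 42:T/C.
p = 15/43 = 0.348837.
d = −0.75 · ln(1 − (4/3)·0.348837) = −0.75 · ln(0.534884) = −0.75 · (-0.625705) = 0.4693.

0.4693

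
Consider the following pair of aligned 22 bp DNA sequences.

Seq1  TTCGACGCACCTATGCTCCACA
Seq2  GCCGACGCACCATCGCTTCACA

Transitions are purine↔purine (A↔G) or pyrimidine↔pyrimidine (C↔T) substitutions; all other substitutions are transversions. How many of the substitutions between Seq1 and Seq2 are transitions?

Mismatches occur at site 1 (T→G, transversion), site 2 (T→C, transition), site 12 (T→A, transversion), site 13 (A→T, transversion), site 14 (T→C, transition), site 18 (C→T, transition).
Of the 6 differences, 3 transitions and 3 transversions, so the answer is 3.

3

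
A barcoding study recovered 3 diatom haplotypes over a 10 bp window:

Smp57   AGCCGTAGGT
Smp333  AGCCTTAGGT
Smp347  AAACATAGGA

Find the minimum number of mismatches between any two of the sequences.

Pairwise Hamming distances:
  Smp57 vs Smp333: 1
  Smp57 vs Smp347: 4
  Smp333 vs Smp347: 4
The smallest is 1, between Smp57 and Smp333.

1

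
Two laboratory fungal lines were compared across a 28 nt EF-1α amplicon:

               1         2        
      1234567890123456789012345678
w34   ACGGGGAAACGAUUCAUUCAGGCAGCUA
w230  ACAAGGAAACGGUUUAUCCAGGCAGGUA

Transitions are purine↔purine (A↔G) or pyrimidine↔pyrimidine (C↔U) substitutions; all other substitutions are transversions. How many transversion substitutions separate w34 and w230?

The sequences differ at positions 3 (G/A, transition), 4 (G/A, transition), 12 (A/G, transition), 15 (C/U, transition), 18 (U/C, transition), 26 (C/G, transversion).
Of the 6 differences, 5 transitions and 1 transversion, so the answer is 1.

1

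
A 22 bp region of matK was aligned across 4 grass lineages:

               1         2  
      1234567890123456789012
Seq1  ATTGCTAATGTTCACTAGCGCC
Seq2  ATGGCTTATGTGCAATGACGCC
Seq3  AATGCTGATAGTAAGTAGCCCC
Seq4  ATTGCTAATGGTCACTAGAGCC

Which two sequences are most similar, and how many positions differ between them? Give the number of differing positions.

2

Pairwise Hamming distances:
  Seq1 vs Seq2: 6
  Seq1 vs Seq3: 7
  Seq1 vs Seq4: 2
  Seq2 vs Seq3: 11
  Seq2 vs Seq4: 8
  Seq3 vs Seq4: 7
The smallest is 2, between Seq1 and Seq4.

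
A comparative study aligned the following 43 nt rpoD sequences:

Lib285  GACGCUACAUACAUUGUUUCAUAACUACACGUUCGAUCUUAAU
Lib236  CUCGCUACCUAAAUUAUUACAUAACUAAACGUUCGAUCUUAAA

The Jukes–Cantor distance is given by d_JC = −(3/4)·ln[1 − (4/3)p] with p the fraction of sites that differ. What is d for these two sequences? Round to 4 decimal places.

0.2138

Differing sites — 1:G/C; 2:A/U; 9:A/C; 12:C/A; 16:G/A; 19:U/A; 28:C/A; 43:U/A.
p = 8/43 = 0.186047.
d = −0.75 · ln(1 − (4/3)·0.186047) = −0.75 · ln(0.751937) = −0.75 · (-0.285103) = 0.2138.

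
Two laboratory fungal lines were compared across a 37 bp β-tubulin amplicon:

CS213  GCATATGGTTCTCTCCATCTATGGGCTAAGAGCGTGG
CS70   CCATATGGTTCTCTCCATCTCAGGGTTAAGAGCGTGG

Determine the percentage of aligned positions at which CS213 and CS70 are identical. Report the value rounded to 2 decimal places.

89.19%

The sequences differ at positions 1 (G/C), 21 (A/C), 22 (T/A), 26 (C/T).
33 of the 37 sites match, so the percent identity is 33/37 × 100 = 89.19%.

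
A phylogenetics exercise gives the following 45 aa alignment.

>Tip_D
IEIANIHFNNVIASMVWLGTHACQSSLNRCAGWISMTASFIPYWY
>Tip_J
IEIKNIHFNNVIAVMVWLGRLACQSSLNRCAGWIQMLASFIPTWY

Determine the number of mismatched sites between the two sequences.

7

Mismatches occur at site 4 (A↔K), site 14 (S↔V), site 20 (T↔R), site 21 (H↔L), site 35 (S↔Q), site 37 (T↔L), site 43 (Y↔T).
That gives 7 mismatches out of 45 aligned sites, so the Hamming distance is 7.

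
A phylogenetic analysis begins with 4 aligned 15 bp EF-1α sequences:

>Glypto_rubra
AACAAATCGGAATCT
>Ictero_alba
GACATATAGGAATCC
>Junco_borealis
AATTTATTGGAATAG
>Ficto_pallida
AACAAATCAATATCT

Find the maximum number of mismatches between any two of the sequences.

Pairwise Hamming distances:
  Glypto_rubra vs Ictero_alba: 4
  Glypto_rubra vs Junco_borealis: 6
  Glypto_rubra vs Ficto_pallida: 3
  Ictero_alba vs Junco_borealis: 6
  Ictero_alba vs Ficto_pallida: 7
  Junco_borealis vs Ficto_pallida: 9
The largest is 9, between Junco_borealis and Ficto_pallida.

9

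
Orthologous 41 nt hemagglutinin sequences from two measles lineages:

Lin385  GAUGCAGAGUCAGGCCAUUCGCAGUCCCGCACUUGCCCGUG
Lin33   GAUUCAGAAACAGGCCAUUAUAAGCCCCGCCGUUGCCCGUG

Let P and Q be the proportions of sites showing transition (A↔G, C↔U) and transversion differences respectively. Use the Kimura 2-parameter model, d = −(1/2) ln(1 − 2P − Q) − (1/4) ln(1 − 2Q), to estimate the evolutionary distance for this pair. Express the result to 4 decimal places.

0.2606

Mismatches occur at site 4 (G→U, transversion), site 9 (G→A, transition), site 10 (U→A, transversion), site 20 (C→A, transversion), site 21 (G→U, transversion), site 22 (C→A, transversion), site 25 (U→C, transition), site 31 (A→C, transversion), site 32 (C→G, transversion).
Of the 9 differences, 2 transitions and 7 transversions over 41 sites: P = 2/41 = 0.048780, Q = 7/41 = 0.170732.
d = −0.5·ln(0.731708) − 0.25·ln(0.658536) = −0.5·(-0.312374) − 0.25·(-0.417736) = 0.2606.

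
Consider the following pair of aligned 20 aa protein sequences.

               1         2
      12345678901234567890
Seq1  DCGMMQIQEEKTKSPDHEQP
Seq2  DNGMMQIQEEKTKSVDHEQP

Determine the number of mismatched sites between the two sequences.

2

The sequences differ at positions 2 (C/N), 15 (P/V).
That gives 2 mismatches out of 20 aligned sites, so the Hamming distance is 2.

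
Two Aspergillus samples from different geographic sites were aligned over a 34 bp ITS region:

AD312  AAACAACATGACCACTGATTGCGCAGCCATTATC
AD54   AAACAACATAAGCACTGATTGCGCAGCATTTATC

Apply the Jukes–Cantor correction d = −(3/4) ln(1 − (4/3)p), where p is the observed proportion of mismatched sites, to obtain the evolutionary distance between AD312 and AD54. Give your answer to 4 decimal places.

0.1280

Mismatches occur at site 10 (G/A), site 12 (C/G), site 28 (C/A), site 29 (A/T).
p = 4/34 = 0.117647.
d = −0.75 · ln(1 − (4/3)·0.117647) = −0.75 · ln(0.843137) = −0.75 · (-0.170626) = 0.1280.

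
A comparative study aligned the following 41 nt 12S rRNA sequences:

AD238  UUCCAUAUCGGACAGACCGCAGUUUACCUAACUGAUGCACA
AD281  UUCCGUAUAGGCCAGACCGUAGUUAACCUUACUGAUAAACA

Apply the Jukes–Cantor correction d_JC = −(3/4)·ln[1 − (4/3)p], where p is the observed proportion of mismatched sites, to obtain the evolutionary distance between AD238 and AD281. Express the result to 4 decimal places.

The sequences differ at positions 5 (A/G), 9 (C/A), 12 (A/C), 20 (C/U), 25 (U/A), 30 (A/U), 37 (G/A), 38 (C/A).
p = 8/41 = 0.195122.
d = −0.75 · ln(1 − (4/3)·0.195122) = −0.75 · ln(0.739837) = −0.75 · (-0.301325) = 0.2260.

0.2260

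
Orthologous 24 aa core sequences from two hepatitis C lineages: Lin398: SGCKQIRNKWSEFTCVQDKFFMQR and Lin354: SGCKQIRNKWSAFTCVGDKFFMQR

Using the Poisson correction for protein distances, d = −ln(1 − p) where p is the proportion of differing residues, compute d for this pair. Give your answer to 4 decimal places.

0.0870

Mismatches occur at site 12 (E↔A), site 17 (Q↔G).
p = 2/24 = 0.083333.
d = −ln(1 − 0.083333) = −ln(0.916667) = 0.0870.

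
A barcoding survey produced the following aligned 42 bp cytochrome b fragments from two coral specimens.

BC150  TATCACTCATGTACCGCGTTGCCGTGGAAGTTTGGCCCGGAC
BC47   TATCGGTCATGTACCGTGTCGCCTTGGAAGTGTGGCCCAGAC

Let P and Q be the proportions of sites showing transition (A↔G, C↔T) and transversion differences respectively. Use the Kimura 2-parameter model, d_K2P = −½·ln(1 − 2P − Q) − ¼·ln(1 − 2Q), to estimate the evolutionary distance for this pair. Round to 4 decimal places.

0.1904

Mismatches occur at site 5 (A→G, transition), site 6 (C→G, transversion), site 17 (C→T, transition), site 20 (T→C, transition), site 24 (G→T, transversion), site 32 (T→G, transversion), site 39 (G→A, transition).
Of the 7 differences, 4 transitions and 3 transversions over 42 sites: P = 4/42 = 0.095238, Q = 3/42 = 0.071429.
d = −0.5·ln(0.738095) − 0.25·ln(0.857142) = −0.5·(-0.303683) − 0.25·(-0.154152) = 0.1904.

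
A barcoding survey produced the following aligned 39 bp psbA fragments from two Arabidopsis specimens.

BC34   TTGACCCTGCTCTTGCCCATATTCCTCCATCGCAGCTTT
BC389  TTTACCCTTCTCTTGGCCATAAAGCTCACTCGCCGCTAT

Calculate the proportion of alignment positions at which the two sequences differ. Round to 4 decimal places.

Differing sites — 3:G/T; 9:G/T; 16:C/G; 22:T/A; 23:T/A; 24:C/G; 28:C/A; 29:A/C; 34:A/C; 38:T/A.
There are 10 differences over 39 sites, so p = 10/39 = 0.2564.

0.2564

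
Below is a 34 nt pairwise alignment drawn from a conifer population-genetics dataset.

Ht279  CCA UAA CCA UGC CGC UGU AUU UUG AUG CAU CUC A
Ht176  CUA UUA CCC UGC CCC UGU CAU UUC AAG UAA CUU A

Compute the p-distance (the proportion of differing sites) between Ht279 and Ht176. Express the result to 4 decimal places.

0.3235

Mismatches occur at site 2 (C↔U), site 5 (A↔U), site 9 (A↔C), site 14 (G↔C), site 19 (A↔C), site 20 (U↔A), site 24 (G↔C), site 26 (U↔A), site 28 (C↔U), site 30 (U↔A), site 33 (C↔U).
There are 11 differences over 34 sites, so p = 11/34 = 0.3235.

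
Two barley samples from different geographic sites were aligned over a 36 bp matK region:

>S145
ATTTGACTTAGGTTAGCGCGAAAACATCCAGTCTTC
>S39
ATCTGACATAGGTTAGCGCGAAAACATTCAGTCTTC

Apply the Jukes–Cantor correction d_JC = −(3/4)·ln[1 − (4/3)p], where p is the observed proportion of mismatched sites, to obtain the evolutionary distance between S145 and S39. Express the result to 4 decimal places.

0.0883

Mismatches occur at site 3 (T/C), site 8 (T/A), site 28 (C/T).
p = 3/36 = 0.083333.
d = −0.75 · ln(1 − (4/3)·0.083333) = −0.75 · ln(0.888889) = −0.75 · (-0.117783) = 0.0883.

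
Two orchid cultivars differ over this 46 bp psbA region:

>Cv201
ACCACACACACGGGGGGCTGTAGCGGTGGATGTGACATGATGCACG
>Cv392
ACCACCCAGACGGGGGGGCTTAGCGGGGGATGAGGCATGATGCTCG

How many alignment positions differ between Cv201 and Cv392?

Mismatches occur at site 6 (A↔C), site 9 (C↔G), site 18 (C↔G), site 19 (T↔C), site 20 (G↔T), site 27 (T↔G), site 33 (T↔A), site 35 (A↔G), site 44 (A↔T).
That gives 9 mismatches out of 46 aligned sites, so the Hamming distance is 9.

9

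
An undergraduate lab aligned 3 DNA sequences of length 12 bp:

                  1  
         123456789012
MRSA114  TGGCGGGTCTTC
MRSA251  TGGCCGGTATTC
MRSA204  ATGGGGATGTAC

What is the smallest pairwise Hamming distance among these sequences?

2

Pairwise Hamming distances:
  MRSA114 vs MRSA251: 2
  MRSA114 vs MRSA204: 6
  MRSA251 vs MRSA204: 7
The smallest is 2, between MRSA114 and MRSA251.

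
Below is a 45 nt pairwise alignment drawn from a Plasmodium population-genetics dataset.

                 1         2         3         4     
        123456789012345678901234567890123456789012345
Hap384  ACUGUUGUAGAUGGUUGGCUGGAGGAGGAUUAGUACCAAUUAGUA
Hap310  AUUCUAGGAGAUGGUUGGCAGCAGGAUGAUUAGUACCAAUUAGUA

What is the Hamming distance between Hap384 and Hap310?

Differing sites — 2:C/U; 4:G/C; 6:U/A; 8:U/G; 20:U/A; 22:G/C; 27:G/U.
That gives 7 mismatches out of 45 aligned sites, so the Hamming distance is 7.

7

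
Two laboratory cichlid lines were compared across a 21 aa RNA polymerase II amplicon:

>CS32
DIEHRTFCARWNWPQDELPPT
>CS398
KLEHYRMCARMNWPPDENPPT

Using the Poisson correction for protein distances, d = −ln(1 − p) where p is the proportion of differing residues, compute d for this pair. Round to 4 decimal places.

Mismatches occur at site 1 (D↔K), site 2 (I↔L), site 5 (R↔Y), site 6 (T↔R), site 7 (F↔M), site 11 (W↔M), site 15 (Q↔P), site 18 (L↔N).
p = 8/21 = 0.380952.
d = −ln(1 − 0.380952) = −ln(0.619048) = 0.4796.

0.4796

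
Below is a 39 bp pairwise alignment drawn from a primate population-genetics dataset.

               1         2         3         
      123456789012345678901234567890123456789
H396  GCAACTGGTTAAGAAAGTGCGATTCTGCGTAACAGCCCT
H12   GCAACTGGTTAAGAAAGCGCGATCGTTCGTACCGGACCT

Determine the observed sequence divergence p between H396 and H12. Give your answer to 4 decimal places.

0.1795

The sequences differ at positions 18 (T/C), 24 (T/C), 25 (C/G), 27 (G/T), 32 (A/C), 34 (A/G), 36 (C/A).
There are 7 differences over 39 sites, so p = 7/39 = 0.1795.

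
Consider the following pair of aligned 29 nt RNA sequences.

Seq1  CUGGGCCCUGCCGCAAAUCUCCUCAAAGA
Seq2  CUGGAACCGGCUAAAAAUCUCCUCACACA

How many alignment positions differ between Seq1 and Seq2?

The sequences differ at positions 5 (G/A), 6 (C/A), 9 (U/G), 12 (C/U), 13 (G/A), 14 (C/A), 26 (A/C), 28 (G/C).
That gives 8 mismatches out of 29 aligned sites, so the Hamming distance is 8.

8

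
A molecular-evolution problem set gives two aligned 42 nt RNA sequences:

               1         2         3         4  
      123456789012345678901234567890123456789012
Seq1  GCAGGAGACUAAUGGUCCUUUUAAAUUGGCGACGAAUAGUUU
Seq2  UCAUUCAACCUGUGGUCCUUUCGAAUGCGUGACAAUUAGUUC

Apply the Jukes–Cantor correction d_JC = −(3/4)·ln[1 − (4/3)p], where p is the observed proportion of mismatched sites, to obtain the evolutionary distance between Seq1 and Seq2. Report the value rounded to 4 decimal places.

Differing sites — 1:G/U; 4:G/U; 5:G/U; 6:A/C; 7:G/A; 10:U/C; 11:A/U; 12:A/G; 22:U/C; 23:A/G; 27:U/G; 28:G/C; 30:C/U; 34:G/A; 36:A/U; 42:U/C.
p = 16/42 = 0.380952.
d = −0.75 · ln(1 − (4/3)·0.380952) = −0.75 · ln(0.492064) = −0.75 · (-0.709146) = 0.5319.

0.5319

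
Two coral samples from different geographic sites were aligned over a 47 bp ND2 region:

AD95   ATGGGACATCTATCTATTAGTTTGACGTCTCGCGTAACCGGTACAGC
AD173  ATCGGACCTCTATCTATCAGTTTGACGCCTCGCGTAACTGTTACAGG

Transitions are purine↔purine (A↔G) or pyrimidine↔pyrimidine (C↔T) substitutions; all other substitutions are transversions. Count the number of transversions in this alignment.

4

Differing sites — 3:G/C (Tv); 8:A/C (Tv); 18:T/C (Ti); 28:T/C (Ti); 39:C/T (Ti); 41:G/T (Tv); 47:C/G (Tv).
Of the 7 differences, 3 transitions and 4 transversions, so the answer is 4.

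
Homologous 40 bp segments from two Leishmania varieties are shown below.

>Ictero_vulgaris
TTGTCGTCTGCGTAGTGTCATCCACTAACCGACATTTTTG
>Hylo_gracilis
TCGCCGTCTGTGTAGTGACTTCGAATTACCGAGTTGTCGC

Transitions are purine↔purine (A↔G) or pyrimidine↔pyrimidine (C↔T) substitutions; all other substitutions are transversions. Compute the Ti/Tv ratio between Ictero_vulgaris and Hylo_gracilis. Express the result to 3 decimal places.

0.400

Mismatches occur at site 2 (T↔C, transition), site 4 (T↔C, transition), site 11 (C↔T, transition), site 18 (T↔A, transversion), site 20 (A↔T, transversion), site 23 (C↔G, transversion), site 25 (C↔A, transversion), site 27 (A↔T, transversion), site 33 (C↔G, transversion), site 34 (A↔T, transversion), site 36 (T↔G, transversion), site 38 (T↔C, transition), site 39 (T↔G, transversion), site 40 (G↔C, transversion).
Of the 14 differences, 4 transitions and 10 transversions, so Ti/Tv = 4/10 = 0.400.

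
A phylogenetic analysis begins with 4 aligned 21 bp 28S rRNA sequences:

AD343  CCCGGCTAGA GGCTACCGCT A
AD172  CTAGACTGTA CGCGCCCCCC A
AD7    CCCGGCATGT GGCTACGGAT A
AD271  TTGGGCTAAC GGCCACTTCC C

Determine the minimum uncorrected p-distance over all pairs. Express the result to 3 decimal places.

0.238

Pairwise Hamming distances:
  AD343 vs AD172: 10
  AD343 vs AD7: 5
  AD343 vs AD271: 10
  AD172 vs AD7: 14
  AD172 vs AD271: 12
  AD7 vs AD271: 13
The smallest is 5 mismatches, between AD343 and AD7; p = 5/21 = 0.238.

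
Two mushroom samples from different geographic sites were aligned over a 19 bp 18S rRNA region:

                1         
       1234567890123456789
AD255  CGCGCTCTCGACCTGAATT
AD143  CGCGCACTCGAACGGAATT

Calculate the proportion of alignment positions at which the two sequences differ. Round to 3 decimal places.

The sequences differ at positions 6 (T/A), 12 (C/A), 14 (T/G).
There are 3 differences over 19 sites, so p = 3/19 = 0.158.

0.158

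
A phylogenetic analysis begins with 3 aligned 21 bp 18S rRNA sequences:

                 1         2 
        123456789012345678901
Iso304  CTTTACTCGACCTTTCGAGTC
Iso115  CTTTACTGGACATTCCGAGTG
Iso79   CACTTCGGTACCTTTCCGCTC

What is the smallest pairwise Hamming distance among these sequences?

4

Pairwise Hamming distances:
  Iso304 vs Iso115: 4
  Iso304 vs Iso79: 9
  Iso115 vs Iso79: 11
The smallest is 4, between Iso304 and Iso115.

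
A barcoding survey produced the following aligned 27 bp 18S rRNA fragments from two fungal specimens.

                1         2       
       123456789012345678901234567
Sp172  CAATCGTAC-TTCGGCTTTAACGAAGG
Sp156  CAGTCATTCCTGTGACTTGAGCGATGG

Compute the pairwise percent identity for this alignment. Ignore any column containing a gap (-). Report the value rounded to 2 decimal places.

65.38%

Excluding the 1 gap column leaves 26 comparable sites.
Mismatches occur at site 3 (A/G), site 6 (G/A), site 8 (A/T), site 12 (T/G), site 13 (C/T), site 15 (G/A), site 19 (T/G), site 21 (A/G), site 25 (A/T).
17 of the 26 comparable sites match, so the percent identity is 17/26 × 100 = 65.38%.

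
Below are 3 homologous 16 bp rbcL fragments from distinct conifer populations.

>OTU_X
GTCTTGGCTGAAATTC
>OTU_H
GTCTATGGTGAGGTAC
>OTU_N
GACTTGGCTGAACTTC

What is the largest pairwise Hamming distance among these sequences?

7

Pairwise Hamming distances:
  OTU_X vs OTU_H: 6
  OTU_X vs OTU_N: 2
  OTU_H vs OTU_N: 7
The largest is 7, between OTU_H and OTU_N.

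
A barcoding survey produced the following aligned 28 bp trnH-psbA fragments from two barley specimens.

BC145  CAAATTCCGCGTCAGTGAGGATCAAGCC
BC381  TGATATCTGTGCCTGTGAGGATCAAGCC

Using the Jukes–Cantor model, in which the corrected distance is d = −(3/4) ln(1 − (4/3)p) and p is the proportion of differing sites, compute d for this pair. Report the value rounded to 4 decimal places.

The sequences differ at positions 1 (C/T), 2 (A/G), 4 (A/T), 5 (T/A), 8 (C/T), 10 (C/T), 12 (T/C), 14 (A/T).
p = 8/28 = 0.285714.
d = −0.75 · ln(1 − (4/3)·0.285714) = −0.75 · ln(0.619048) = −0.75 · (-0.479572) = 0.3597.

0.3597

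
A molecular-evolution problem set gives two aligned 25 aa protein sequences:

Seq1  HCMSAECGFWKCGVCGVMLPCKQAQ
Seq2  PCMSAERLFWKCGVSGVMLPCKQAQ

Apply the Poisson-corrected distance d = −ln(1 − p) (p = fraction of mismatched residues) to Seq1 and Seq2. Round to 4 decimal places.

The sequences differ at positions 1 (H/P), 7 (C/R), 8 (G/L), 15 (C/S).
p = 4/25 = 0.160000.
d = −ln(1 − 0.160000) = −ln(0.840000) = 0.1744.

0.1744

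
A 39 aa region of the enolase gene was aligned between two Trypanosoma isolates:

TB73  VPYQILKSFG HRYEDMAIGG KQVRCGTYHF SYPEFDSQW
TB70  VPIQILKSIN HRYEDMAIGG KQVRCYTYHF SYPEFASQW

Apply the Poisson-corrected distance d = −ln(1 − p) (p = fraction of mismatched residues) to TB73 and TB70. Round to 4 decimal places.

0.1372

Differing sites — 3:Y/I; 9:F/I; 10:G/N; 26:G/Y; 36:D/A.
p = 5/39 = 0.128205.
d = −ln(1 − 0.128205) = −ln(0.871795) = 0.1372.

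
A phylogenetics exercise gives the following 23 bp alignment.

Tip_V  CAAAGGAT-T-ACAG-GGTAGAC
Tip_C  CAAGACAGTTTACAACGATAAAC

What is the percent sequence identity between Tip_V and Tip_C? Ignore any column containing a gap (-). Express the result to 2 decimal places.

65.00%

Excluding the 3 gap columns leaves 20 comparable sites.
Differing sites — 4:A/G; 5:G/A; 6:G/C; 8:T/G; 15:G/A; 18:G/A; 21:G/A.
13 of the 20 comparable sites match, so the percent identity is 13/20 × 100 = 65.00%.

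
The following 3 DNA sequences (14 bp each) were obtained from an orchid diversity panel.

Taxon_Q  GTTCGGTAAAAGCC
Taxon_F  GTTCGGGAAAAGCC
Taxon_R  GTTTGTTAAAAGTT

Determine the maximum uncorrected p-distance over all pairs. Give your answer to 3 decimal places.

0.357

Pairwise Hamming distances:
  Taxon_Q vs Taxon_F: 1
  Taxon_Q vs Taxon_R: 4
  Taxon_F vs Taxon_R: 5
The largest is 5 mismatches, between Taxon_F and Taxon_R; p = 5/14 = 0.357.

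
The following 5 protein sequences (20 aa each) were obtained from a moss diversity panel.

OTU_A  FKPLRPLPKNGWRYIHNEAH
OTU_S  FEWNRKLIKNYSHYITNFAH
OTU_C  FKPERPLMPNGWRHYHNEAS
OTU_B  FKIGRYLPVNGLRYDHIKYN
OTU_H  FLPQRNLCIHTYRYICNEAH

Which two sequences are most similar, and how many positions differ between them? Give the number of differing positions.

Pairwise Hamming distances:
  OTU_A vs OTU_S: 10
  OTU_A vs OTU_C: 6
  OTU_A vs OTU_B: 10
  OTU_A vs OTU_H: 9
  OTU_S vs OTU_C: 14
  OTU_S vs OTU_B: 15
  OTU_S vs OTU_H: 12
  OTU_C vs OTU_B: 12
  OTU_C vs OTU_H: 12
  OTU_B vs OTU_H: 15
The smallest is 6, between OTU_A and OTU_C.

6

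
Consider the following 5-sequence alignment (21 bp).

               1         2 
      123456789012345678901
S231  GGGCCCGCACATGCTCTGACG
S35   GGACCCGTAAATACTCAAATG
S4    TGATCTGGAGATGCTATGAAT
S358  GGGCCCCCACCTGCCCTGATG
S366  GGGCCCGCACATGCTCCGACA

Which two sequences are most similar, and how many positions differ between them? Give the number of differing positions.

2

Pairwise Hamming distances:
  S231 vs S35: 7
  S231 vs S4: 9
  S231 vs S358: 4
  S231 vs S366: 2
  S35 vs S4: 11
  S35 vs S358: 9
  S35 vs S366: 8
  S4 vs S358: 12
  S4 vs S366: 10
  S358 vs S366: 6
The smallest is 2, between S231 and S366.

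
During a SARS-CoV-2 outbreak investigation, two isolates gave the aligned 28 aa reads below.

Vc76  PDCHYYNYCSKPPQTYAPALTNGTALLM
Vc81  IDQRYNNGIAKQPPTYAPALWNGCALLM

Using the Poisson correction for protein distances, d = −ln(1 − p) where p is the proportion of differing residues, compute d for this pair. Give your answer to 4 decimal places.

0.4990

The sequences differ at positions 1 (P/I), 3 (C/Q), 4 (H/R), 6 (Y/N), 8 (Y/G), 9 (C/I), 10 (S/A), 12 (P/Q), 14 (Q/P), 21 (T/W), 24 (T/C).
p = 11/28 = 0.392857.
d = −ln(1 − 0.392857) = −ln(0.607143) = 0.4990.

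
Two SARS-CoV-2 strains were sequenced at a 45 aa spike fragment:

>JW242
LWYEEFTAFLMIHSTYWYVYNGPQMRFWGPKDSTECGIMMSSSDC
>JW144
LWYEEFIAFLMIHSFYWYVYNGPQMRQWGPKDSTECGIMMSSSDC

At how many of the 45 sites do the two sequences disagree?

Differing sites — 7:T/I; 15:T/F; 27:F/Q.
That gives 3 mismatches out of 45 aligned sites, so the Hamming distance is 3.

3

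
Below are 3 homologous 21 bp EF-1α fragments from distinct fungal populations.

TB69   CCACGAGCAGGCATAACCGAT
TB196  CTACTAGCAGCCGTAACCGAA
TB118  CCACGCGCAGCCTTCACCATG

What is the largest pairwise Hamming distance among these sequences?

Pairwise Hamming distances:
  TB69 vs TB196: 5
  TB69 vs TB118: 7
  TB196 vs TB118: 8
The largest is 8, between TB196 and TB118.

8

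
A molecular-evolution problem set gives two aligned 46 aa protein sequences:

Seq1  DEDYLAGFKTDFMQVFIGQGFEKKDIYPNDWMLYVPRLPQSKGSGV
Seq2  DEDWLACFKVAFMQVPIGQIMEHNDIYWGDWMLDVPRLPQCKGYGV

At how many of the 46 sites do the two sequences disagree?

Mismatches occur at site 4 (Y→W), site 7 (G→C), site 10 (T→V), site 11 (D→A), site 16 (F→P), site 20 (G→I), site 21 (F→M), site 23 (K→H), site 24 (K→N), site 28 (P→W), site 29 (N→G), site 34 (Y→D), site 41 (S→C), site 44 (S→Y).
That gives 14 mismatches out of 46 aligned sites, so the Hamming distance is 14.

14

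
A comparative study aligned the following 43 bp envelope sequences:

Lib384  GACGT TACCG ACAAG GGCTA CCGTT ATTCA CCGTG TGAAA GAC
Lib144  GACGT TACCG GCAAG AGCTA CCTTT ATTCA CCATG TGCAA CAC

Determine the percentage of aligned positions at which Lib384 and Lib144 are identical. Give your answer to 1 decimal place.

Differing sites — 11:A/G; 16:G/A; 23:G/T; 33:G/A; 38:A/C; 41:G/C.
37 of the 43 sites match, so the percent identity is 37/43 × 100 = 86.0%.

86.0%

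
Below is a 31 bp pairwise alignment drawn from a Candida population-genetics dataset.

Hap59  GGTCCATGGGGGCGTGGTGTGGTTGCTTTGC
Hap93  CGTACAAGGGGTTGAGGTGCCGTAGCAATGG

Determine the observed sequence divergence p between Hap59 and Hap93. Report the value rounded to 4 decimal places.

0.3871

Differing sites — 1:G/C; 4:C/A; 7:T/A; 12:G/T; 13:C/T; 15:T/A; 20:T/C; 21:G/C; 24:T/A; 27:T/A; 28:T/A; 31:C/G.
There are 12 differences over 31 sites, so p = 12/31 = 0.3871.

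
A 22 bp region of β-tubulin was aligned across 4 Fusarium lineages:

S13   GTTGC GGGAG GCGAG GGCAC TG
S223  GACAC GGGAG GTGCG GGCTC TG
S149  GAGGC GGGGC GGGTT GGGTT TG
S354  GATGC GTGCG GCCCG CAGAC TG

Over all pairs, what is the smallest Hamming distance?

Pairwise Hamming distances:
  S13 vs S223: 6
  S13 vs S149: 10
  S13 vs S354: 8
  S223 vs S149: 9
  S223 vs S354: 10
  S149 vs S354: 12
The smallest is 6, between S13 and S223.

6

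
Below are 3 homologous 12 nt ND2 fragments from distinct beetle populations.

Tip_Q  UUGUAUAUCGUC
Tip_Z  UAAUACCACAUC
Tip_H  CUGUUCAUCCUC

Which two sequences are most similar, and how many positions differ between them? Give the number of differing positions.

4

Pairwise Hamming distances:
  Tip_Q vs Tip_Z: 6
  Tip_Q vs Tip_H: 4
  Tip_Z vs Tip_H: 7
The smallest is 4, between Tip_Q and Tip_H.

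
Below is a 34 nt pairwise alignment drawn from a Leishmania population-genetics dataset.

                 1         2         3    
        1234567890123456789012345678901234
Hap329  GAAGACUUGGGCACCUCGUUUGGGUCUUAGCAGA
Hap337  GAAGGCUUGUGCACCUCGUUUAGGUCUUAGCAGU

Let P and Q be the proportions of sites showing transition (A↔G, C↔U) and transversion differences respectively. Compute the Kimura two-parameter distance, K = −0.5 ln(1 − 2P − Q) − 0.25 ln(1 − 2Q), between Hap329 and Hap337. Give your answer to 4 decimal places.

Mismatches occur at site 5 (A/G, transition), site 10 (G/U, transversion), site 22 (G/A, transition), site 34 (A/U, transversion).
Of the 4 differences, 2 transitions and 2 transversions over 34 sites: P = 2/34 = 0.058824, Q = 2/34 = 0.058824.
d = −0.5·ln(0.823528) − 0.25·ln(0.882352) = −0.5·(-0.194158) − 0.25·(-0.125164) = 0.1284.

0.1284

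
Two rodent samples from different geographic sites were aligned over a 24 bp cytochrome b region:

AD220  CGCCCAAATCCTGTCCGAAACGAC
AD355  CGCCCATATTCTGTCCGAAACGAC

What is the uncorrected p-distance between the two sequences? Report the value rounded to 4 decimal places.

0.0833

Mismatches occur at site 7 (A↔T), site 10 (C↔T).
There are 2 differences over 24 sites, so p = 2/24 = 0.0833.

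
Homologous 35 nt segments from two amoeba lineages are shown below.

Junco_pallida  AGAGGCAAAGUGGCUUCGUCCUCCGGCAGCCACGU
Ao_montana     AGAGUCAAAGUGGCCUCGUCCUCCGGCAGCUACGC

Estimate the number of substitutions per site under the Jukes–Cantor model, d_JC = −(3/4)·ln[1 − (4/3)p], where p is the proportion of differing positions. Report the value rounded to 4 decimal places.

Differing sites — 5:G/U; 15:U/C; 31:C/U; 35:U/C.
p = 4/35 = 0.114286.
d = −0.75 · ln(1 − (4/3)·0.114286) = −0.75 · ln(0.847619) = −0.75 · (-0.165324) = 0.1240.

0.1240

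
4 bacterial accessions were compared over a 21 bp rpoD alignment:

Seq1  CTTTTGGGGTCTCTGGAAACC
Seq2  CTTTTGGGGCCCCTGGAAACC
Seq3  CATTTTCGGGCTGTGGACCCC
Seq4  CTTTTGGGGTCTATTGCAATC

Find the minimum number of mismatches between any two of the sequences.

2

Pairwise Hamming distances:
  Seq1 vs Seq2: 2
  Seq1 vs Seq3: 7
  Seq1 vs Seq4: 4
  Seq2 vs Seq3: 8
  Seq2 vs Seq4: 6
  Seq3 vs Seq4: 10
The smallest is 2, between Seq1 and Seq2.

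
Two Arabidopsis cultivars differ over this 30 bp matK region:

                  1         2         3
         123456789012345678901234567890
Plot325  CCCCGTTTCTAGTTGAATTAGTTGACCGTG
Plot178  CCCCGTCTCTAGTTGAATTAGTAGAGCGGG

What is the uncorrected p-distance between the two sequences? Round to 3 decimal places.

Mismatches occur at site 7 (T/C), site 23 (T/A), site 26 (C/G), site 29 (T/G).
There are 4 differences over 30 sites, so p = 4/30 = 0.133.

0.133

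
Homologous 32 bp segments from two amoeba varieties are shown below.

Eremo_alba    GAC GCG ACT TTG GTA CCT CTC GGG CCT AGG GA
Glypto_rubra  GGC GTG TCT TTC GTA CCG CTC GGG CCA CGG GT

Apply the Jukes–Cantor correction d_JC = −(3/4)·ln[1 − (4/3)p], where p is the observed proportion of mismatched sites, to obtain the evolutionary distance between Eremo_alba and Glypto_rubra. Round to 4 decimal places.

0.3041

The sequences differ at positions 2 (A/G), 5 (C/T), 7 (A/T), 12 (G/C), 18 (T/G), 27 (T/A), 28 (A/C), 32 (A/T).
p = 8/32 = 0.250000.
d = −0.75 · ln(1 − (4/3)·0.250000) = −0.75 · ln(0.666667) = −0.75 · (-0.405465) = 0.3041.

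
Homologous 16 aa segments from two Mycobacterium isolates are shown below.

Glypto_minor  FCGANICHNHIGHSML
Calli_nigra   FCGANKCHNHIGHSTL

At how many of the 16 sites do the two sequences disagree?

2

Mismatches occur at site 6 (I→K), site 15 (M→T).
That gives 2 mismatches out of 16 aligned sites, so the Hamming distance is 2.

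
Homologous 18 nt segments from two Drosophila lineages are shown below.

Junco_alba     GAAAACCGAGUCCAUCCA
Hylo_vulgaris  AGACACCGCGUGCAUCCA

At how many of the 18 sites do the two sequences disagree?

Mismatches occur at site 1 (G→A), site 2 (A→G), site 4 (A→C), site 9 (A→C), site 12 (C→G).
That gives 5 mismatches out of 18 aligned sites, so the Hamming distance is 5.

5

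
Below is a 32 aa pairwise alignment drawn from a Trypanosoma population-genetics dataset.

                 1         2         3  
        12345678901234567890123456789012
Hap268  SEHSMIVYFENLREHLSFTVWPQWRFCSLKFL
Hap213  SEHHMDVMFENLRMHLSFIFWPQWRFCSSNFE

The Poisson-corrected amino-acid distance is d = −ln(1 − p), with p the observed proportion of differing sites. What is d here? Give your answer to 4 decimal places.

Differing sites — 4:S/H; 6:I/D; 8:Y/M; 14:E/M; 19:T/I; 20:V/F; 29:L/S; 30:K/N; 32:L/E.
p = 9/32 = 0.281250.
d = −ln(1 − 0.281250) = −ln(0.718750) = 0.3302.

0.3302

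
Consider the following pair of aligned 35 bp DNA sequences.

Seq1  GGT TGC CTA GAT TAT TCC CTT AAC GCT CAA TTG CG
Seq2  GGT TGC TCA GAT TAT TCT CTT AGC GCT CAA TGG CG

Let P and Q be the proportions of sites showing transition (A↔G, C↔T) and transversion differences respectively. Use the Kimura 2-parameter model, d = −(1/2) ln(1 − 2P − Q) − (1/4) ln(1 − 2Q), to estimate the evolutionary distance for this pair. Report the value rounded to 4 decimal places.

Differing sites — 7:C/T (Ti); 8:T/C (Ti); 18:C/T (Ti); 23:A/G (Ti); 32:T/G (Tv).
Of the 5 differences, 4 transitions and 1 transversion over 35 sites: P = 4/35 = 0.114286, Q = 1/35 = 0.028571.
d = −0.5·ln(0.742857) − 0.25·ln(0.942858) = −0.5·(-0.297252) − 0.25·(-0.058840) = 0.1633.

0.1633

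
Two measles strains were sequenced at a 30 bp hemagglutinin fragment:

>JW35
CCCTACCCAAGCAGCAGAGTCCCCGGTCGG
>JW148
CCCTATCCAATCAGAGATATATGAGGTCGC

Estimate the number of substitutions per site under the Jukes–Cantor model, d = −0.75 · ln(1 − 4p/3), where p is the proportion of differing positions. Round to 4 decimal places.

0.5716

Differing sites — 6:C/T; 11:G/T; 15:C/A; 16:A/G; 17:G/A; 18:A/T; 19:G/A; 21:C/A; 22:C/T; 23:C/G; 24:C/A; 30:G/C.
p = 12/30 = 0.400000.
d = −0.75 · ln(1 − (4/3)·0.400000) = −0.75 · ln(0.466667) = −0.75 · (-0.762139) = 0.5716.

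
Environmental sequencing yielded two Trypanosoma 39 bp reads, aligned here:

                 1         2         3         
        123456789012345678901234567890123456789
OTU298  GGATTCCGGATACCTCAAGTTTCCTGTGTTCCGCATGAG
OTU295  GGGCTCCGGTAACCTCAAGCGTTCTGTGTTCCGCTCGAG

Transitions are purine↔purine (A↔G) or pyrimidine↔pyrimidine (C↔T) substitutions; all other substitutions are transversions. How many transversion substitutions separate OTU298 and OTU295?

The sequences differ at positions 3 (A/G, transition), 4 (T/C, transition), 10 (A/T, transversion), 11 (T/A, transversion), 20 (T/C, transition), 21 (T/G, transversion), 23 (C/T, transition), 35 (A/T, transversion), 36 (T/C, transition).
Of the 9 differences, 5 transitions and 4 transversions, so the answer is 4.

4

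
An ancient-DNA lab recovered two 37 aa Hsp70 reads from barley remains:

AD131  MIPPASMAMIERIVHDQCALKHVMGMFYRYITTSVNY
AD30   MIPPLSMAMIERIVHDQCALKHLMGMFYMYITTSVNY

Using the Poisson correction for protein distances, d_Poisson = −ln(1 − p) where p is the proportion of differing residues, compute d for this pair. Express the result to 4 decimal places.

Mismatches occur at site 5 (A↔L), site 23 (V↔L), site 29 (R↔M).
p = 3/37 = 0.081081.
d = −ln(1 − 0.081081) = −ln(0.918919) = 0.0846.

0.0846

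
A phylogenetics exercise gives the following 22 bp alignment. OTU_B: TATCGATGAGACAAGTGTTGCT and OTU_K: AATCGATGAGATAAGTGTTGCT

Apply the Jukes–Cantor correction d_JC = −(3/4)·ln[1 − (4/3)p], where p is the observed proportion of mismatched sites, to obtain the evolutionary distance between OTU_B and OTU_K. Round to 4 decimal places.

0.0969

Differing sites — 1:T/A; 12:C/T.
p = 2/22 = 0.090909.
d = −0.75 · ln(1 − (4/3)·0.090909) = −0.75 · ln(0.878788) = −0.75 · (-0.129212) = 0.0969.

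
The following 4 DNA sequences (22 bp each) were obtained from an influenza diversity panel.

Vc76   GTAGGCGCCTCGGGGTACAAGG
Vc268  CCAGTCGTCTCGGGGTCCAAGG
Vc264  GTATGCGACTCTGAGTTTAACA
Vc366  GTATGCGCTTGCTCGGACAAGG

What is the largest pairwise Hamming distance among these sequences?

Pairwise Hamming distances:
  Vc76 vs Vc268: 5
  Vc76 vs Vc264: 8
  Vc76 vs Vc366: 7
  Vc268 vs Vc264: 11
  Vc268 vs Vc366: 12
  Vc264 vs Vc366: 11
The largest is 12, between Vc268 and Vc366.

12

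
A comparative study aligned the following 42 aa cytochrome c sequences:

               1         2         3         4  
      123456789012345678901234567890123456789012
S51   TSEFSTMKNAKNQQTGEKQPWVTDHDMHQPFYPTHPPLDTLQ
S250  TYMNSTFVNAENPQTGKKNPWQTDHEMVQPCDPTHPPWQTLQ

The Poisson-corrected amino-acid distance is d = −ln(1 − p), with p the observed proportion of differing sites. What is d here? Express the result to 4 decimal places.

0.4796

Differing sites — 2:S/Y; 3:E/M; 4:F/N; 7:M/F; 8:K/V; 11:K/E; 13:Q/P; 17:E/K; 19:Q/N; 22:V/Q; 26:D/E; 28:H/V; 31:F/C; 32:Y/D; 38:L/W; 39:D/Q.
p = 16/42 = 0.380952.
d = −ln(1 − 0.380952) = −ln(0.619048) = 0.4796.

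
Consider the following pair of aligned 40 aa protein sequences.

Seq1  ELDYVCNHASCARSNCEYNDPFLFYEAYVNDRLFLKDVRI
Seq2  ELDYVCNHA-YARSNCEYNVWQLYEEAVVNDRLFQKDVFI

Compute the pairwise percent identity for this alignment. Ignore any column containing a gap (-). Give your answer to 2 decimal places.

76.92%

Excluding the 1 gap column leaves 39 comparable sites.
Differing sites — 11:C/Y; 20:D/V; 21:P/W; 22:F/Q; 24:F/Y; 25:Y/E; 28:Y/V; 35:L/Q; 39:R/F.
30 of the 39 comparable sites match, so the percent identity is 30/39 × 100 = 76.92%.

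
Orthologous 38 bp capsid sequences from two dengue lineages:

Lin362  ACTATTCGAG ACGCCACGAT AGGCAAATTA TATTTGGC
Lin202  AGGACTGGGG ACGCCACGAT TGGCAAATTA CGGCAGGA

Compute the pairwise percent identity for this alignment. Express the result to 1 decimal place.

The sequences differ at positions 2 (C/G), 3 (T/G), 5 (T/C), 7 (C/G), 9 (A/G), 21 (A/T), 31 (T/C), 32 (A/G), 33 (T/G), 34 (T/C), 35 (T/A), 38 (C/A).
26 of the 38 sites match, so the percent identity is 26/38 × 100 = 68.4%.

68.4%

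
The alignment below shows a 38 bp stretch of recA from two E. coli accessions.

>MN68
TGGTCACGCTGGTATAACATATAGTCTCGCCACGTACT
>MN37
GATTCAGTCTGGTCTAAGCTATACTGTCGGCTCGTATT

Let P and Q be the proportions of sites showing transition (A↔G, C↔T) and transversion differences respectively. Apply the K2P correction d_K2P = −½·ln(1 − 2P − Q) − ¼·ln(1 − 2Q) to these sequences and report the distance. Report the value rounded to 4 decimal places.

0.4673

The sequences differ at positions 1 (T/G, transversion), 2 (G/A, transition), 3 (G/T, transversion), 7 (C/G, transversion), 8 (G/T, transversion), 14 (A/C, transversion), 18 (C/G, transversion), 19 (A/C, transversion), 24 (G/C, transversion), 26 (C/G, transversion), 30 (C/G, transversion), 32 (A/T, transversion), 37 (C/T, transition).
Of the 13 differences, 2 transitions and 11 transversions over 38 sites: P = 2/38 = 0.052632, Q = 11/38 = 0.289474.
d = −0.5·ln(0.605262) − 0.25·ln(0.421052) = −0.5·(-0.502094) − 0.25·(-0.864999) = 0.4673.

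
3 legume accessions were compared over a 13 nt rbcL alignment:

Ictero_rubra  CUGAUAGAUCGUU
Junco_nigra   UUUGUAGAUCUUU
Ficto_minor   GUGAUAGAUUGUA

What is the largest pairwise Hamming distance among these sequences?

6

Pairwise Hamming distances:
  Ictero_rubra vs Junco_nigra: 4
  Ictero_rubra vs Ficto_minor: 3
  Junco_nigra vs Ficto_minor: 6
The largest is 6, between Junco_nigra and Ficto_minor.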